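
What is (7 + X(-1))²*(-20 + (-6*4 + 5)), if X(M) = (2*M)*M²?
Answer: -975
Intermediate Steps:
X(M) = 2*M³
(7 + X(-1))²*(-20 + (-6*4 + 5)) = (7 + 2*(-1)³)²*(-20 + (-6*4 + 5)) = (7 + 2*(-1))²*(-20 + (-24 + 5)) = (7 - 2)²*(-20 - 19) = 5²*(-39) = 25*(-39) = -975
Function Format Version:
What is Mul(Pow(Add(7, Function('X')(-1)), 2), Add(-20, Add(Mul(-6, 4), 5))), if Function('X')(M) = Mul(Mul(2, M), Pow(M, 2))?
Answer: -975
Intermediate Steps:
Function('X')(M) = Mul(2, Pow(M, 3))
Mul(Pow(Add(7, Function('X')(-1)), 2), Add(-20, Add(Mul(-6, 4), 5))) = Mul(Pow(Add(7, Mul(2, Pow(-1, 3))), 2), Add(-20, Add(Mul(-6, 4), 5))) = Mul(Pow(Add(7, Mul(2, -1)), 2), Add(-20, Add(-24, 5))) = Mul(Pow(Add(7, -2), 2), Add(-20, -19)) = Mul(Pow(5, 2), -39) = Mul(25, -39) = -975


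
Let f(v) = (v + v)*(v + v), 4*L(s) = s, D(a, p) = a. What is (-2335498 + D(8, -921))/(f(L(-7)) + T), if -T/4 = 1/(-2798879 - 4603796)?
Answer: -69155493743000/362731091 ≈ -1.9065e+5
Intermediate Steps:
T = 4/7402675 (T = -4/(-2798879 - 4603796) = -4/(-7402675) = -4*(-1/7402675) = 4/7402675 ≈ 5.4035e-7)
L(s) = s/4
f(v) = 4*v² (f(v) = (2*v)*(2*v) = 4*v²)
(-2335498 + D(8, -921))/(f(L(-7)) + T) = (-2335498 + 8)/(4*((¼)*(-7))² + 4/7402675) = -2335490/(4*(-7/4)² + 4/7402675) = -2335490/(4*(49/16) + 4/7402675) = -2335490/(49/4 + 4/7402675) = -2335490/362731091/29610700 = -2335490*29610700/362731091 = -69155493743000/362731091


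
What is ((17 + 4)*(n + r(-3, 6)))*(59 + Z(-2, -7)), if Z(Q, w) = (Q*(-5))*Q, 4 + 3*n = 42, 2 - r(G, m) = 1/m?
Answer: 23751/2 ≈ 11876.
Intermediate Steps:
r(G, m) = 2 - 1/m
n = 38/3 (n = -4/3 + (⅓)*42 = -4/3 + 14 = 38/3 ≈ 12.667)
Z(Q, w) = -5*Q² (Z(Q, w) = (-5*Q)*Q = -5*Q²)
((17 + 4)*(n + r(-3, 6)))*(59 + Z(-2, -7)) = ((17 + 4)*(38/3 + (2 - 1/6)))*(59 - 5*(-2)²) = (21*(38/3 + (2 - 1*⅙)))*(59 - 5*4) = (21*(38/3 + (2 - ⅙)))*(59 - 20) = (21*(38/3 + 11/6))*39 = (21*(29/2))*39 = (609/2)*39 = 23751/2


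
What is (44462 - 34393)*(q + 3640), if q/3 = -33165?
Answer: -965163995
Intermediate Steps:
q = -99495 (q = 3*(-33165) = -99495)
(44462 - 34393)*(q + 3640) = (44462 - 34393)*(-99495 + 3640) = 10069*(-95855) = -965163995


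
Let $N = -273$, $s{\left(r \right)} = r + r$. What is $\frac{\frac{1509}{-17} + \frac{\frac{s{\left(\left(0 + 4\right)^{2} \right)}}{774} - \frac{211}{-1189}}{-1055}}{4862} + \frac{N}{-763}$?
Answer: $\frac{57115620990182}{168214064682015} \approx 0.33954$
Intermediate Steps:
$s{\left(r \right)} = 2 r$
$\frac{\frac{1509}{-17} + \frac{\frac{s{\left(\left(0 + 4\right)^{2} \right)}}{774} - \frac{211}{-1189}}{-1055}}{4862} + \frac{N}{-763} = \frac{\frac{1509}{-17} + \frac{\frac{2 \left(0 + 4\right)^{2}}{774} - \frac{211}{-1189}}{-1055}}{4862} - \frac{273}{-763} = \left(1509 \left(- \frac{1}{17}\right) + \left(2 \cdot 4^{2} \cdot \frac{1}{774} - - \frac{211}{1189}\right) \left(- \frac{1}{1055}\right)\right) \frac{1}{4862} - - \frac{39}{109} = \left(- \frac{1509}{17} + \left(2 \cdot 16 \cdot \frac{1}{774} + \frac{211}{1189}\right) \left(- \frac{1}{1055}\right)\right) \frac{1}{4862} + \frac{39}{109} = \left(- \frac{1509}{17} + \left(32 \cdot \frac{1}{774} + \frac{211}{1189}\right) \left(- \frac{1}{1055}\right)\right) \frac{1}{4862} + \frac{39}{109} = \left(- \frac{1509}{17} + \left(\frac{16}{387} + \frac{211}{1189}\right) \left(- \frac{1}{1055}\right)\right) \frac{1}{4862} + \frac{39}{109} = \left(- \frac{1509}{17} + \frac{100681}{460143} \left(- \frac{1}{1055}\right)\right) \frac{1}{4862} + \frac{39}{109} = \left(- \frac{1509}{17} - \frac{100681}{485450865}\right) \frac{1}{4862} + \frac{39}{109} = \left(- \frac{732547066862}{8252664705}\right) \frac{1}{4862} + \frac{39}{109} = - \frac{28174887187}{1543248299835} + \frac{39}{109} = \frac{57115620990182}{168214064682015}$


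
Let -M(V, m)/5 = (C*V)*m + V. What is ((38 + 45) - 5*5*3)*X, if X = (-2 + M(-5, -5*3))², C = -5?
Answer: 28819232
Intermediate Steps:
M(V, m) = -5*V + 25*V*m (M(V, m) = -5*((-5*V)*m + V) = -5*(-5*V*m + V) = -5*(V - 5*V*m) = -5*V + 25*V*m)
X = 3602404 (X = (-2 + 5*(-5)*(-1 + 5*(-5*3)))² = (-2 + 5*(-5)*(-1 + 5*(-15)))² = (-2 + 5*(-5)*(-1 - 75))² = (-2 + 5*(-5)*(-76))² = (-2 + 1900)² = 1898² = 3602404)
((38 + 45) - 5*5*3)*X = ((38 + 45) - 5*5*3)*3602404 = (83 - 25*3)*3602404 = (83 - 75)*3602404 = 8*3602404 = 28819232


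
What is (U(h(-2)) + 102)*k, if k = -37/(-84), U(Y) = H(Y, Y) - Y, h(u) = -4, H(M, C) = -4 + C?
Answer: 259/6 ≈ 43.167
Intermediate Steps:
U(Y) = -4 (U(Y) = (-4 + Y) - Y = -4)
k = 37/84 (k = -37*(-1/84) = 37/84 ≈ 0.44048)
(U(h(-2)) + 102)*k = (-4 + 102)*(37/84) = 98*(37/84) = 259/6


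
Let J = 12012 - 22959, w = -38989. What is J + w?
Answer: -49936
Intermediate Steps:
J = -10947
J + w = -10947 - 38989 = -49936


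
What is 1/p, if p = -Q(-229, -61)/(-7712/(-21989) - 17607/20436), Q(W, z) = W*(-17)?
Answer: 76519297/583128841724 ≈ 0.00013122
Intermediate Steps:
Q(W, z) = -17*W
p = 583128841724/76519297 (p = -(-17*(-229))/(-7712/(-21989) - 17607/20436) = -3893/(-7712*(-1/21989) - 17607*1/20436) = -3893/(7712/21989 - 5869/6812) = -3893/(-76519297/149789068) = -3893*(-149789068)/76519297 = -1*(-583128841724/76519297) = 583128841724/76519297 ≈ 7620.7)
1/p = 1/(583128841724/76519297) = 76519297/583128841724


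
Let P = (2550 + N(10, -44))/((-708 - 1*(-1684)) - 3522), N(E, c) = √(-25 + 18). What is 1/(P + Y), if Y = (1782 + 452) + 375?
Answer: 16905348344/44089121921303 + 2546*I*√7/44089121921303 ≈ 0.00038344 + 1.5278e-10*I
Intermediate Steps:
Y = 2609 (Y = 2234 + 375 = 2609)
N(E, c) = I*√7 (N(E, c) = √(-7) = I*√7)
P = -1275/1273 - I*√7/2546 (P = (2550 + I*√7)/((-708 - 1*(-1684)) - 3522) = (2550 + I*√7)/((-708 + 1684) - 3522) = (2550 + I*√7)/(976 - 3522) = (2550 + I*√7)/(-2546) = (2550 + I*√7)*(-1/2546) = -1275/1273 - I*√7/2546 ≈ -1.0016 - 0.0010392*I)
1/(P + Y) = 1/((-1275/1273 - I*√7/2546) + 2609) = 1/(3319982/1273 - I*√7/2546)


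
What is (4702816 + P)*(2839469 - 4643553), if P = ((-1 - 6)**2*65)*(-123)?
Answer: -7777516173124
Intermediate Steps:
P = -391755 (P = ((-7)**2*65)*(-123) = (49*65)*(-123) = 3185*(-123) = -391755)
(4702816 + P)*(2839469 - 4643553) = (4702816 - 391755)*(2839469 - 4643553) = 4311061*(-1804084) = -7777516173124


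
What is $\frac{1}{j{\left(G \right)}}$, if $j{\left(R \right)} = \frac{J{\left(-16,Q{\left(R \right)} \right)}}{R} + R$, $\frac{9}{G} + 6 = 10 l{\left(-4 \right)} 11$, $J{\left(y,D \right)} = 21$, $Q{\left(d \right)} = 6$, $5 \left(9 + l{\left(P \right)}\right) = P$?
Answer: $- \frac{3252}{8225419} \approx -0.00039536$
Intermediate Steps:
$l{\left(P \right)} = -9 + \frac{P}{5}$
$G = - \frac{9}{1084}$ ($G = \frac{9}{-6 + 10 \left(-9 + \frac{1}{5} \left(-4\right)\right) 11} = \frac{9}{-6 + 10 \left(-9 - \frac{4}{5}\right) 11} = \frac{9}{-6 + 10 \left(- \frac{49}{5}\right) 11} = \frac{9}{-6 - 1078} = \frac{9}{-1084} = 9 \left(- \frac{1}{1084}\right) = - \frac{9}{1084} \approx -0.0083026$)
$j{\left(R \right)} = R + \frac{21}{R}$ ($j{\left(R \right)} = \frac{21}{R} + R = R + \frac{21}{R}$)
$\frac{1}{j{\left(G \right)}} = \frac{1}{- \frac{9}{1084} + \frac{21}{- \frac{9}{1084}}} = \frac{1}{- \frac{9}{1084} + 21 \left(- \frac{1084}{9}\right)} = \frac{1}{- \frac{9}{1084} - \frac{7588}{3}} = \frac{1}{- \frac{8225419}{3252}} = - \frac{3252}{8225419}$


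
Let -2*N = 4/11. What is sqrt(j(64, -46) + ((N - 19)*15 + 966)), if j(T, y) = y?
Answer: sqrt(76505)/11 ≈ 25.145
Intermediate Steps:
N = -2/11 ≈ -0.18182
sqrt(j(64, -46) + ((N - 19)*15 + 966)) = sqrt(-46 + ((-2/11 - 19)*15 + 966)) = sqrt(-46 + (-211/11*15 + 966)) = sqrt(-46 + (-3165/11 + 966)) = sqrt(-46 + 7461/11) = sqrt(6955/11) = sqrt(76505)/11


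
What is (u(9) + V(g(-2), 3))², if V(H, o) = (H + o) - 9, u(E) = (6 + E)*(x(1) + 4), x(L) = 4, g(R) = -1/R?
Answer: 52441/4 ≈ 13110.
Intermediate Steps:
u(E) = 48 + 8*E (u(E) = (6 + E)*(4 + 4) = (6 + E)*8 = 48 + 8*E)
V(H, o) = -9 + H + o
(u(9) + V(g(-2), 3))² = ((48 + 8*9) + (-9 - 1/(-2) + 3))² = ((48 + 72) + (-9 - 1*(-½) + 3))² = (120 + (-9 + ½ + 3))² = (120 - 11/2)² = (229/2)² = 52441/4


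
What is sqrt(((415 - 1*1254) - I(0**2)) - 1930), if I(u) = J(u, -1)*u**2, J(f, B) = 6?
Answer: I*sqrt(2769) ≈ 52.621*I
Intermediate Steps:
I(u) = 6*u**2
sqrt(((415 - 1*1254) - I(0**2)) - 1930) = sqrt(((415 - 1*1254) - 6*(0**2)**2) - 1930) = sqrt(((415 - 1254) - 6*0**2) - 1930) = sqrt((-839 - 6*0) - 1930) = sqrt((-839 - 1*0) - 1930) = sqrt((-839 + 0) - 1930) = sqrt(-839 - 1930) = sqrt(-2769) = I*sqrt(2769)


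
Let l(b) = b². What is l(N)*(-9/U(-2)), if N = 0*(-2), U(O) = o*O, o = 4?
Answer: 0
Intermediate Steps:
U(O) = 4*O
N = 0
l(N)*(-9/U(-2)) = 0²*(-9/(4*(-2))) = 0*(-9/(-8)) = 0*(-9*(-⅛)) = 0*(9/8) = 0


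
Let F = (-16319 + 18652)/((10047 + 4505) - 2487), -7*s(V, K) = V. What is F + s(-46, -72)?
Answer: 571321/84455 ≈ 6.7648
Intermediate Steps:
s(V, K) = -V/7
F = 2333/12065 (F = 2333/(14552 - 2487) = 2333/12065 ≈ 0.19337)
F + s(-46, -72) = 2333/12065 - ⅐*(-46) = 2333/12065 + 46/7 = 571321/84455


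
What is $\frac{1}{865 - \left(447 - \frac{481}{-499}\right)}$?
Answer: $\frac{499}{208101} \approx 0.0023979$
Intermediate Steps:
$\frac{1}{865 - \left(447 - \frac{481}{-499}\right)} = \frac{1}{865 + \left(481 \left(- \frac{1}{499}\right) - 447\right)} = \frac{1}{865 - \frac{223534}{499}} = \frac{1}{\frac{208101}{499}} = \frac{499}{208101}$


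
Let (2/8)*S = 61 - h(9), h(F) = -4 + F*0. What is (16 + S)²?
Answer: 76176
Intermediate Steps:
h(F) = -4 (h(F) = -4 + 0 = -4)
S = 260 (S = 4*(61 - 1*(-4)) = 4*(61 + 4) = 4*65 = 260)
(16 + S)² = (16 + 260)² = 276² = 76176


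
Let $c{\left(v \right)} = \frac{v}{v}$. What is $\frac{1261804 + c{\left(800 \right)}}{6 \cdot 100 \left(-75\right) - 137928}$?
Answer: $- \frac{1261805}{182928} \approx -6.8978$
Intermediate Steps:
$c{\left(v \right)} = 1$
$\frac{1261804 + c{\left(800 \right)}}{6 \cdot 100 \left(-75\right) - 137928} = \frac{1261804 + 1}{6 \cdot 100 \left(-75\right) - 137928} = \frac{1261805}{600 \left(-75\right) - 137928} = \frac{1261805}{-45000 - 137928} = \frac{1261805}{-182928} = 1261805 \left(- \frac{1}{182928}\right) = - \frac{1261805}{182928}$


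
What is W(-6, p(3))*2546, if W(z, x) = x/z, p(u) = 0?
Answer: 0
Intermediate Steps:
W(-6, p(3))*2546 = (0/(-6))*2546 = (0*(-⅙))*2546 = 0*2546 = 0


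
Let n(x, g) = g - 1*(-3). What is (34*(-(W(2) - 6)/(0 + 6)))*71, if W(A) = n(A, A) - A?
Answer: 1207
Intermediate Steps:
n(x, g) = 3 + g (n(x, g) = g + 3 = 3 + g)
W(A) = 3 (W(A) = (3 + A) - A = 3)
(34*(-(W(2) - 6)/(0 + 6)))*71 = (34*(-(3 - 6)/(0 + 6)))*71 = (34*(-(-3)/6))*71 = (34*(-1*(-1/2)))*71 = (34*(1/2))*71 = 17*71 = 1207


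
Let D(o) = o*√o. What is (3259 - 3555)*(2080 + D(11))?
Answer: -615680 - 3256*√11 ≈ -6.2648e+5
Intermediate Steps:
D(o) = o^(3/2)
(3259 - 3555)*(2080 + D(11)) = (3259 - 3555)*(2080 + 11^(3/2)) = -296*(2080 + 11*√11) = -615680 - 3256*√11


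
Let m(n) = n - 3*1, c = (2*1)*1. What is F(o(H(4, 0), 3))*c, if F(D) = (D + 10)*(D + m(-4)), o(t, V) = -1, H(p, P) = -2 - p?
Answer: -144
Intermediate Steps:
c = 2 (c = 2*1 = 2)
m(n) = -3 + n (m(n) = n - 3 = -3 + n)
F(D) = (-7 + D)*(10 + D) (F(D) = (D + 10)*(D + (-3 - 4)) = (10 + D)*(D - 7) = (10 + D)*(-7 + D) = (-7 + D)*(10 + D))
F(o(H(4, 0), 3))*c = (-70 + (-1)**2 + 3*(-1))*2 = (-70 + 1 - 3)*2 = -72*2 = -144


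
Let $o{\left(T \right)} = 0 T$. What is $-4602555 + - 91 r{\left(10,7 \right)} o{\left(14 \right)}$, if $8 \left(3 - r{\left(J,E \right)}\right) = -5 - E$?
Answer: $-4602555$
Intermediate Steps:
$o{\left(T \right)} = 0$
$r{\left(J,E \right)} = \frac{29}{8} + \frac{E}{8}$ ($r{\left(J,E \right)} = 3 - \frac{-5 - E}{8} = 3 + \left(\frac{5}{8} + \frac{E}{8}\right) = \frac{29}{8} + \frac{E}{8}$)
$-4602555 + - 91 r{\left(10,7 \right)} o{\left(14 \right)} = -4602555 + - 91 \left(\frac{29}{8} + \frac{1}{8} \cdot 7\right) 0 = -4602555 + - 91 \left(\frac{29}{8} + \frac{7}{8}\right) 0 = -4602555 + \left(-91\right) \frac{9}{2} \cdot 0 = -4602555 - 0 = -4602555 + 0 = -4602555$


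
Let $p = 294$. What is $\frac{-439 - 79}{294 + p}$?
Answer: $- \frac{37}{42} \approx -0.88095$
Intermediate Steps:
$\frac{-439 - 79}{294 + p} = \frac{-439 - 79}{294 + 294} = - \frac{518}{588} = \left(-518\right) \frac{1}{588} = - \frac{37}{42}$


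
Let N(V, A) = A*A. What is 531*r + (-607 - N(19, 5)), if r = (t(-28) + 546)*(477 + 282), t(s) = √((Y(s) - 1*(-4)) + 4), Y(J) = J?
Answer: 220053202 + 806058*I*√5 ≈ 2.2005e+8 + 1.8024e+6*I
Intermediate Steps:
N(V, A) = A²
t(s) = √(8 + s) (t(s) = √((s - 1*(-4)) + 4) = √((s + 4) + 4) = √((4 + s) + 4) = √(8 + s))
r = 414414 + 1518*I*√5 (r = (√(8 - 28) + 546)*(477 + 282) = (√(-20) + 546)*759 = (2*I*√5 + 546)*759 = (546 + 2*I*√5)*759 = 414414 + 1518*I*√5 ≈ 4.1441e+5 + 3394.4*I)
531*r + (-607 - N(19, 5)) = 531*(414414 + 1518*I*√5) + (-607 - 1*5²) = (220053834 + 806058*I*√5) + (-607 - 1*25) = (220053834 + 806058*I*√5) + (-607 - 25) = (220053834 + 806058*I*√5) - 632 = 220053202 + 806058*I*√5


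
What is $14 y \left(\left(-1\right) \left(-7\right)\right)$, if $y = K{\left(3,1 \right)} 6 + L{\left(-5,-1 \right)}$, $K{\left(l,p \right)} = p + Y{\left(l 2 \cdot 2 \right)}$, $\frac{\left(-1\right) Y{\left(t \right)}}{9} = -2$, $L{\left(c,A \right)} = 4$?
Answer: $11564$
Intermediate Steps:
$Y{\left(t \right)} = 18$ ($Y{\left(t \right)} = \left(-9\right) \left(-2\right) = 18$)
$K{\left(l,p \right)} = 18 + p$ ($K{\left(l,p \right)} = p + 18 = 18 + p$)
$y = 118$ ($y = \left(18 + 1\right) 6 + 4 = 19 \cdot 6 + 4 = 114 + 4 = 118$)
$14 y \left(\left(-1\right) \left(-7\right)\right) = 14 \cdot 118 \left(\left(-1\right) \left(-7\right)\right) = 1652 \cdot 7 = 11564$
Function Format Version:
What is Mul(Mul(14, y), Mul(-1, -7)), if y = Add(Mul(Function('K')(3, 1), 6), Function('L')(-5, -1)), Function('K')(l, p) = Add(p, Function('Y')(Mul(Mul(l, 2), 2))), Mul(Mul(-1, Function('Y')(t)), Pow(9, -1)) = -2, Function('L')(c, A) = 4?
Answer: 11564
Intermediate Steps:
Function('Y')(t) = 18 (Function('Y')(t) = Mul(-9, -2) = 18)
Function('K')(l, p) = Add(18, p) (Function('K')(l, p) = Add(p, 18) = Add(18, p))
y = 118 (y = Add(Mul(Add(18, 1), 6), 4) = Add(Mul(19, 6), 4) = Add(114, 4) = 118)
Mul(Mul(14, y), Mul(-1, -7)) = Mul(Mul(14, 118), Mul(-1, -7)) = Mul(1652, 7) = 11564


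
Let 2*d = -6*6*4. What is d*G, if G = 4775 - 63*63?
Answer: -58032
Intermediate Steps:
G = 806 (G = 4775 - 3969 = 806)
d = -72 (d = (-6*6*4)/2 = (-36*4)/2 = (½)*(-144) = -72)
d*G = -72*806 = -58032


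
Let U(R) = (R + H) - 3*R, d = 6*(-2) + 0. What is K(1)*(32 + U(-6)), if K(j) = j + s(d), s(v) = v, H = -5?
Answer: -429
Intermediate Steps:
d = -12 (d = -12 + 0 = -12)
U(R) = -5 - 2*R (U(R) = (R - 5) - 3*R = (-5 + R) - 3*R = -5 - 2*R)
K(j) = -12 + j (K(j) = j - 12 = -12 + j)
K(1)*(32 + U(-6)) = (-12 + 1)*(32 + (-5 - 2*(-6))) = -11*(32 + (-5 + 12)) = -11*(32 + 7) = -11*39 = -429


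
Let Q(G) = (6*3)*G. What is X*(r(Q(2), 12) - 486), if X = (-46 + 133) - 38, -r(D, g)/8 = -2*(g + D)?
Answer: 13818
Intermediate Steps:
Q(G) = 18*G
r(D, g) = 16*D + 16*g (r(D, g) = -(-16)*(g + D) = -(-16)*(D + g) = -8*(-2*D - 2*g) = 16*D + 16*g)
X = 49 (X = 87 - 38 = 49)
X*(r(Q(2), 12) - 486) = 49*((16*(18*2) + 16*12) - 486) = 49*((16*36 + 192) - 486) = 49*((576 + 192) - 486) = 49*(768 - 486) = 49*282 = 13818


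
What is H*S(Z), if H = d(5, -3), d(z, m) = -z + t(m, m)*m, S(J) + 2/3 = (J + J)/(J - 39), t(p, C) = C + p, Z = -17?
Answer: -65/84 ≈ -0.77381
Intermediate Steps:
S(J) = -⅔ + 2*J/(-39 + J) (S(J) = -⅔ + (J + J)/(J - 39) = -⅔ + (2*J)/(-39 + J) = -⅔ + 2*J/(-39 + J))
d(z, m) = -z + 2*m² (d(z, m) = -z + (m + m)*m = -z + (2*m)*m = -z + 2*m²)
H = 13 (H = -1*5 + 2*(-3)² = -5 + 2*9 = -5 + 18 = 13)
H*S(Z) = 13*(2*(39 + 2*(-17))/(3*(-39 - 17))) = 13*((⅔)*(39 - 34)/(-56)) = 13*((⅔)*(-1/56)*5) = 13*(-5/84) = -65/84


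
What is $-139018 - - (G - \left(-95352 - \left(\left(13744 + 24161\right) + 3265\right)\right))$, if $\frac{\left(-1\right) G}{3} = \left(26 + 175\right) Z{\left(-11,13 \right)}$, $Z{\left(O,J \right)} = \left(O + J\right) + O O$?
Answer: $-76665$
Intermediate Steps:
$Z{\left(O,J \right)} = J + O + O^{2}$ ($Z{\left(O,J \right)} = \left(J + O\right) + O^{2} = J + O + O^{2}$)
$G = -74169$ ($G = - 3 \left(26 + 175\right) \left(13 - 11 + \left(-11\right)^{2}\right) = - 3 \cdot 201 \left(13 - 11 + 121\right) = - 3 \cdot 201 \cdot 123 = \left(-3\right) 24723 = -74169$)
$-139018 - - (G - \left(-95352 - \left(\left(13744 + 24161\right) + 3265\right)\right)) = -139018 - - (-74169 - \left(-95352 - \left(\left(13744 + 24161\right) + 3265\right)\right)) = -139018 - - (-74169 - \left(-95352 - \left(37905 + 3265\right)\right)) = -139018 - - (-74169 - \left(-95352 - 41170\right)) = -139018 - - (-74169 - -136522) = -139018 - - (-74169 + 136522) = -139018 - \left(-1\right) 62353 = -139018 - -62353 = -139018 + 62353 = -76665$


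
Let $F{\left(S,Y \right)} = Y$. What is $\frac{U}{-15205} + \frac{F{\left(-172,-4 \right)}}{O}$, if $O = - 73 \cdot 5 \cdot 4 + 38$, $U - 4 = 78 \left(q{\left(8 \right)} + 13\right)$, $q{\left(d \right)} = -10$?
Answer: $- \frac{138808}{10810755} \approx -0.01284$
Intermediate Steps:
$U = 238$ ($U = 4 + 78 \left(-10 + 13\right) = 4 + 78 \cdot 3 = 4 + 234 = 238$)
$O = -1422$ ($O = \left(-73\right) 20 + 38 = -1460 + 38 = -1422$)
$\frac{U}{-15205} + \frac{F{\left(-172,-4 \right)}}{O} = \frac{238}{-15205} - \frac{4}{-1422} = 238 \left(- \frac{1}{15205}\right) - - \frac{2}{711} = - \frac{238}{15205} + \frac{2}{711} = - \frac{138808}{10810755}$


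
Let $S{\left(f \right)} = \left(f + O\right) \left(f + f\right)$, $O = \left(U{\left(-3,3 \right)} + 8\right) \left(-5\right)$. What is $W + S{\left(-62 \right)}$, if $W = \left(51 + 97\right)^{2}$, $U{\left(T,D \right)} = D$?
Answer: $36412$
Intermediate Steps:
$O = -55$ ($O = \left(3 + 8\right) \left(-5\right) = 11 \left(-5\right) = -55$)
$S{\left(f \right)} = 2 f \left(-55 + f\right)$ ($S{\left(f \right)} = \left(f - 55\right) \left(f + f\right) = \left(-55 + f\right) 2 f = 2 f \left(-55 + f\right)$)
$W = 21904$ ($W = 148^{2} = 21904$)
$W + S{\left(-62 \right)} = 21904 + 2 \left(-62\right) \left(-55 - 62\right) = 21904 + 2 \left(-62\right) \left(-117\right) = 21904 + 14508 = 36412$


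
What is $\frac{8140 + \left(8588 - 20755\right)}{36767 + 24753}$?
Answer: $- \frac{4027}{61520} \approx -0.065458$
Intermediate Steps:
$\frac{8140 + \left(8588 - 20755\right)}{36767 + 24753} = \frac{8140 + \left(8588 - 20755\right)}{61520} = \left(8140 - 12167\right) \frac{1}{61520} = \left(-4027\right) \frac{1}{61520} = - \frac{4027}{61520}$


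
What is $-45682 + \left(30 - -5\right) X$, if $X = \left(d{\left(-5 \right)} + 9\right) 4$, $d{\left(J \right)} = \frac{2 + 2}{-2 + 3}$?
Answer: $-43862$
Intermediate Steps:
$d{\left(J \right)} = 4$ ($d{\left(J \right)} = \frac{4}{1} = 4 \cdot 1 = 4$)
$X = 52$ ($X = \left(4 + 9\right) 4 = 13 \cdot 4 = 52$)
$-45682 + \left(30 - -5\right) X = -45682 + \left(30 - -5\right) 52 = -45682 + \left(30 + 5\right) 52 = -45682 + 35 \cdot 52 = -45682 + 1820 = -43862$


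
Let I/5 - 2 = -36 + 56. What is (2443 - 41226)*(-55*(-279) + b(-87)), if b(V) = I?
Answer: -599391265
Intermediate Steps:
I = 110 (I = 10 + 5*(-36 + 56) = 10 + 5*20 = 10 + 100 = 110)
b(V) = 110
(2443 - 41226)*(-55*(-279) + b(-87)) = (2443 - 41226)*(-55*(-279) + 110) = -38783*(15345 + 110) = -38783*15455 = -599391265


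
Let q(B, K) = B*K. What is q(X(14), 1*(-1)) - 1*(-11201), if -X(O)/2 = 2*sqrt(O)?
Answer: 11201 + 4*sqrt(14) ≈ 11216.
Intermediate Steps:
X(O) = -4*sqrt(O)
q(X(14), 1*(-1)) - 1*(-11201) = (-4*sqrt(14))*(1*(-1)) - 1*(-11201) = -4*sqrt(14)*(-1) + 11201 = 4*sqrt(14) + 11201 = 11201 + 4*sqrt(14)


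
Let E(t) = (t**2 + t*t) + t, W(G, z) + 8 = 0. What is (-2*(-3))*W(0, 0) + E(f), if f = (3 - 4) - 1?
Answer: -42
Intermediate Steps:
f = -2 (f = -1 - 1 = -2)
W(G, z) = -8 (W(G, z) = -8 + 0 = -8)
E(t) = t + 2*t**2 (E(t) = (t**2 + t**2) + t = 2*t**2 + t = t + 2*t**2)
(-2*(-3))*W(0, 0) + E(f) = -2*(-3)*(-8) - 2*(1 + 2*(-2)) = 6*(-8) - 2*(1 - 4) = -48 - 2*(-3) = -48 + 6 = -42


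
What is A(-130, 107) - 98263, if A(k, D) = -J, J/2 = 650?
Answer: -99563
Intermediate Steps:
J = 1300 (J = 2*650 = 1300)
A(k, D) = -1300 (A(k, D) = -1*1300 = -1300)
A(-130, 107) - 98263 = -1300 - 98263 = -99563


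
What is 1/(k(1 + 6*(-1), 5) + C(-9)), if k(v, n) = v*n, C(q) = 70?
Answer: 1/45 ≈ 0.022222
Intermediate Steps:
k(v, n) = n*v
1/(k(1 + 6*(-1), 5) + C(-9)) = 1/(5*(1 + 6*(-1)) + 70) = 1/(5*(1 - 6) + 70) = 1/(5*(-5) + 70) = 1/(-25 + 70) = 1/45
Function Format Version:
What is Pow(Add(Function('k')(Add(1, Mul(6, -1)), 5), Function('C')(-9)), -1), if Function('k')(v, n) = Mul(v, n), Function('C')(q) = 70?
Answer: Rational(1, 45) ≈ 0.022222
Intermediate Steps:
Function('k')(v, n) = Mul(n, v)
Pow(Add(Function('k')(Add(1, Mul(6, -1)), 5), Function('C')(-9)), -1) = Pow(Add(Mul(5, Add(1, Mul(6, -1))), 70), -1) = Pow(Add(Mul(5, Add(1, -6)), 70), -1) = Pow(Add(Mul(5, -5), 70), -1) = Pow(Add(-25, 70), -1) = Pow(45, -1) = Rational(1, 45)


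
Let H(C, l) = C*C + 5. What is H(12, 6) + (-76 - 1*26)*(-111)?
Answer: 11471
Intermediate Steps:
H(C, l) = 5 + C² (H(C, l) = C² + 5 = 5 + C²)
H(12, 6) + (-76 - 1*26)*(-111) = (5 + 12²) + (-76 - 1*26)*(-111) = (5 + 144) + (-76 - 26)*(-111) = 149 - 102*(-111) = 149 + 11322 = 11471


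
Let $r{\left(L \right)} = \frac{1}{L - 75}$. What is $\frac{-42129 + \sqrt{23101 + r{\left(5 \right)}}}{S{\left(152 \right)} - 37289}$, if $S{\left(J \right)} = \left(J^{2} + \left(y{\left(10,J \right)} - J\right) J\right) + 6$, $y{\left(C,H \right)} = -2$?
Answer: $\frac{14043}{12529} - \frac{\sqrt{113194830}}{2631090} \approx 1.1168$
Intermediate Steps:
$r{\left(L \right)} = \frac{1}{-75 + L}$
$S{\left(J \right)} = 6 + J^{2} + J \left(-2 - J\right)$ ($S{\left(J \right)} = \left(J^{2} + \left(-2 - J\right) J\right) + 6 = \left(J^{2} + J \left(-2 - J\right)\right) + 6 = 6 + J^{2} + J \left(-2 - J\right)$)
$\frac{-42129 + \sqrt{23101 + r{\left(5 \right)}}}{S{\left(152 \right)} - 37289} = \frac{-42129 + \sqrt{23101 + \frac{1}{-75 + 5}}}{\left(6 - 304\right) - 37289} = \frac{-42129 + \sqrt{23101 + \frac{1}{-70}}}{\left(6 - 304\right) - 37289} = \frac{-42129 + \sqrt{23101 - \frac{1}{70}}}{-298 - 37289} = \frac{-42129 + \sqrt{\frac{1617069}{70}}}{-37587} = \left(-42129 + \frac{\sqrt{113194830}}{70}\right) \left(- \frac{1}{37587}\right) = \frac{14043}{12529} - \frac{\sqrt{113194830}}{2631090}$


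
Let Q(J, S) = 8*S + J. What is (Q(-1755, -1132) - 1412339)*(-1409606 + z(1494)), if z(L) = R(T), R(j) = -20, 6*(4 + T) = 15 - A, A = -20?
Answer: 2006109241900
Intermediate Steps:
T = 11/6 (T = -4 + (15 - 1*(-20))/6 = -4 + (15 + 20)/6 = -4 + (1/6)*35 = -4 + 35/6 = 11/6 ≈ 1.8333)
Q(J, S) = J + 8*S
z(L) = -20
(Q(-1755, -1132) - 1412339)*(-1409606 + z(1494)) = ((-1755 + 8*(-1132)) - 1412339)*(-1409606 - 20) = ((-1755 - 9056) - 1412339)*(-1409626) = (-10811 - 1412339)*(-1409626) = -1423150*(-1409626) = 2006109241900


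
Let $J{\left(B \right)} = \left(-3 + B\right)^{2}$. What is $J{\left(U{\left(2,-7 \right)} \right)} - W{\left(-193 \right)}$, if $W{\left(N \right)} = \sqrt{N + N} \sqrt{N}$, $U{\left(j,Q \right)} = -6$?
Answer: $81 + 193 \sqrt{2} \approx 353.94$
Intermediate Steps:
$W{\left(N \right)} = N \sqrt{2}$ ($W{\left(N \right)} = \sqrt{2 N} \sqrt{N} = \sqrt{2} \sqrt{N} \sqrt{N} = N \sqrt{2}$)
$J{\left(U{\left(2,-7 \right)} \right)} - W{\left(-193 \right)} = \left(-3 - 6\right)^{2} - - 193 \sqrt{2} = \left(-9\right)^{2} + 193 \sqrt{2} = 81 + 193 \sqrt{2}$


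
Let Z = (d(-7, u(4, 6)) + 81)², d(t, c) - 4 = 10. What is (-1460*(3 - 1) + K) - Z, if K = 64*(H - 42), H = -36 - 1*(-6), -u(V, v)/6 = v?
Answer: -16553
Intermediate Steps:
u(V, v) = -6*v
H = -30 (H = -36 + 6 = -30)
d(t, c) = 14 (d(t, c) = 4 + 10 = 14)
Z = 9025 (Z = (14 + 81)² = 95² = 9025)
K = -4608 (K = 64*(-30 - 42) = 64*(-72) = -4608)
(-1460*(3 - 1) + K) - Z = (-1460*(3 - 1) - 4608) - 1*9025 = (-1460*2 - 4608) - 9025 = (-2920 - 4608) - 9025 = -7528 - 9025 = -16553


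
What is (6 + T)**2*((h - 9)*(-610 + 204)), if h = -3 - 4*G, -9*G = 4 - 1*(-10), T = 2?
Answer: 1351168/9 ≈ 1.5013e+5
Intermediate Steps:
G = -14/9 (G = -(4 - 1*(-10))/9 = -(4 + 10)/9 = -1/9*14 = -14/9 ≈ -1.5556)
h = 29/9 (h = -3 - 4*(-14/9) = -3 + 56/9 = 29/9 ≈ 3.2222)
(6 + T)**2*((h - 9)*(-610 + 204)) = (6 + 2)**2*((29/9 - 9)*(-610 + 204)) = 8**2*(-52/9*(-406)) = 64*(21112/9) = 1351168/9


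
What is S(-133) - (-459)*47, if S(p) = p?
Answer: 21440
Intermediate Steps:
S(-133) - (-459)*47 = -133 - (-459)*47 = -133 - 1*(-21573) = -133 + 21573 = 21440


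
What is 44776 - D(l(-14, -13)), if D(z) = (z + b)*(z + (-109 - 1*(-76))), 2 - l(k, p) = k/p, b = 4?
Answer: 7593832/169 ≈ 44934.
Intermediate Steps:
l(k, p) = 2 - k/p
D(z) = (-33 + z)*(4 + z) (D(z) = (z + 4)*(z + (-109 - 1*(-76))) = (4 + z)*(z + (-109 + 76)) = (4 + z)*(z - 33) = (4 + z)*(-33 + z) = (-33 + z)*(4 + z))
44776 - D(l(-14, -13)) = 44776 - (-132 + (2 - 1*(-14)/(-13))² - 29*(2 - 1*(-14)/(-13))) = 44776 - (-132 + (2 - 1*(-14)*(-1/13))² - 29*(2 - 1*(-14)*(-1/13))) = 44776 - (-132 + (2 - 14/13)² - 29*(2 - 14/13)) = 44776 - (-132 + (12/13)² - 29*12/13) = 44776 - (-132 + 144/169 - 348/13) = 44776 - 1*(-26688/169) = 44776 + 26688/169 = 7593832/169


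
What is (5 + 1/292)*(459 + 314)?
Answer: 1129353/292 ≈ 3867.6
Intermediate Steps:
(5 + 1/292)*(459 + 314) = (5 + 1/292)*773 = (1461/292)*773 = 1129353/292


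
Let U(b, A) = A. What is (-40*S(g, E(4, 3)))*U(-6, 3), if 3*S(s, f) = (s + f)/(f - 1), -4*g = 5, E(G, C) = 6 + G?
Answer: -350/9 ≈ -38.889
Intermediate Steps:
g = -5/4 (g = -¼*5 = -5/4 ≈ -1.2500)
S(s, f) = (f + s)/(3*(-1 + f)) (S(s, f) = ((s + f)/(f - 1))/3 = ((f + s)/(-1 + f))/3 = (f + s)/(3*(-1 + f)))
(-40*S(g, E(4, 3)))*U(-6, 3) = -40*((6 + 4) - 5/4)/(3*(-1 + (6 + 4)))*3 = -40*(10 - 5/4)/(3*(-1 + 10))*3 = -40*35/(3*9*4)*3 = -40*35/108*3 = -350/27*3 = -350/9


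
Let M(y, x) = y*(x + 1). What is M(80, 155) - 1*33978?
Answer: -21498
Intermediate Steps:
M(y, x) = y*(1 + x)
M(80, 155) - 1*33978 = 80*(1 + 155) - 1*33978 = 80*156 - 33978 = 12480 - 33978 = -21498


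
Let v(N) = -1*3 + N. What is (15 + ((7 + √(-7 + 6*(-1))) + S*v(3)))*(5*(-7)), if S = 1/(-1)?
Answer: -770 - 35*I*√13 ≈ -770.0 - 126.19*I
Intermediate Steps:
S = -1 (S = 1*(-1) = -1)
v(N) = -3 + N
(15 + ((7 + √(-7 + 6*(-1))) + S*v(3)))*(5*(-7)) = (15 + ((7 + √(-7 + 6*(-1))) - (-3 + 3)))*(5*(-7)) = (15 + ((7 + √(-7 - 6)) - 1*0))*(-35) = (15 + ((7 + √(-13)) + 0))*(-35) = (15 + ((7 + I*√13) + 0))*(-35) = (15 + (7 + I*√13))*(-35) = (22 + I*√13)*(-35) = -770 - 35*I*√13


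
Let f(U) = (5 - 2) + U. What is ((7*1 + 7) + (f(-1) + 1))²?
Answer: 289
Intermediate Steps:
f(U) = 3 + U
((7*1 + 7) + (f(-1) + 1))² = ((7*1 + 7) + ((3 - 1) + 1))² = ((7 + 7) + (2 + 1))² = (14 + 3)² = 17² = 289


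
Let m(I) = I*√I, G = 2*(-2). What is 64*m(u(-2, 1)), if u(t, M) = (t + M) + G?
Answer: -320*I*√5 ≈ -715.54*I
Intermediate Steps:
G = -4
u(t, M) = -4 + M + t (u(t, M) = (t + M) - 4 = (M + t) - 4 = -4 + M + t)
m(I) = I^(3/2)
64*m(u(-2, 1)) = 64*(-4 + 1 - 2)^(3/2) = 64*(-5)^(3/2) = 64*(-5*I*√5) = -320*I*√5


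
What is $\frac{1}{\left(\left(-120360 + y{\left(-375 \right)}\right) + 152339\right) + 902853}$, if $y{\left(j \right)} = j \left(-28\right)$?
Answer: $\frac{1}{945332} \approx 1.0578 \cdot 10^{-6}$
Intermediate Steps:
$y{\left(j \right)} = - 28 j$
$\frac{1}{\left(\left(-120360 + y{\left(-375 \right)}\right) + 152339\right) + 902853} = \frac{1}{\left(\left(-120360 - -10500\right) + 152339\right) + 902853} = \frac{1}{\left(\left(-120360 + 10500\right) + 152339\right) + 902853} = \frac{1}{\left(-109860 + 152339\right) + 902853} = \frac{1}{42479 + 902853} = \frac{1}{945332}$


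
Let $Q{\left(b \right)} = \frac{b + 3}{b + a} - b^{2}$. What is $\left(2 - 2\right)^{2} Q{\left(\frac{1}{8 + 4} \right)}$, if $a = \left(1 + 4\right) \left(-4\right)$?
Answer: $0$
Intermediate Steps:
$a = -20$ ($a = 5 \left(-4\right) = -20$)
$Q{\left(b \right)} = - b^{2} + \frac{3 + b}{-20 + b}$ ($Q{\left(b \right)} = \frac{b + 3}{b - 20} - b^{2} = \frac{3 + b}{-20 + b} - b^{2} = - b^{2} + \frac{3 + b}{-20 + b}$)
$\left(2 - 2\right)^{2} Q{\left(\frac{1}{8 + 4} \right)} = \left(2 - 2\right)^{2} \frac{3 + \frac{1}{8 + 4} - \left(\frac{1}{8 + 4}\right)^{3} + 20 \left(\frac{1}{8 + 4}\right)^{2}}{-20 + \frac{1}{8 + 4}} = 0^{2} \frac{3 + \frac{1}{12} - \left(\frac{1}{12}\right)^{3} + 20 \left(\frac{1}{12}\right)^{2}}{-20 + \frac{1}{12}} = 0 \frac{3 + \frac{1}{12} - \left(\frac{1}{12}\right)^{3} + \frac{20}{144}}{-20 + \frac{1}{12}} = 0 \frac{3 + \frac{1}{12} - \frac{1}{1728} + 20 \cdot \frac{1}{144}}{- \frac{239}{12}} = 0 \left(- \frac{12 \left(3 + \frac{1}{12} - \frac{1}{1728} + \frac{5}{36}\right)}{239}\right) = 0 \left(\left(- \frac{12}{239}\right) \frac{5567}{1728}\right) = 0 \left(- \frac{5567}{34416}\right) = 0$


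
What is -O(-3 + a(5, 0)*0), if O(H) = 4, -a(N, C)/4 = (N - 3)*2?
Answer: -4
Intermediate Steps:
a(N, C) = 24 - 8*N (a(N, C) = -4*(N - 3)*2 = -4*(-3 + N)*2 = -4*(-6 + 2*N) = 24 - 8*N)
-O(-3 + a(5, 0)*0) = -1*4 = -4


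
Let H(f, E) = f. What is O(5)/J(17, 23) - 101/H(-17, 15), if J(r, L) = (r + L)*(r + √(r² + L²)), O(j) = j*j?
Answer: 425987/71944 + 5*√818/4232 ≈ 5.9549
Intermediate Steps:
O(j) = j²
J(r, L) = (L + r)*(r + √(L² + r²))
O(5)/J(17, 23) - 101/H(-17, 15) = 5²/(17² + 23*17 + 23*√(23² + 17²) + 17*√(23² + 17²)) - 101/(-17) = 25/(289 + 391 + 23*√(529 + 289) + 17*√(529 + 289)) - 101*(-1/17) = 25/(289 + 391 + 23*√818 + 17*√818) + 101/17 = 25/(680 + 40*√818) + 101/17 = 101/17 + 25/(680 + 40*√818)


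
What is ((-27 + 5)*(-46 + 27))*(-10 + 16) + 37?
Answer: 2545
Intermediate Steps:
((-27 + 5)*(-46 + 27))*(-10 + 16) + 37 = -22*(-19)*6 + 37 = 418*6 + 37 = 2508 + 37 = 2545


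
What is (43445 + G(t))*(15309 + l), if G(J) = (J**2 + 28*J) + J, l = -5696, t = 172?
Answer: 749977421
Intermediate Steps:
G(J) = J**2 + 29*J
(43445 + G(t))*(15309 + l) = (43445 + 172*(29 + 172))*(15309 - 5696) = (43445 + 172*201)*9613 = (43445 + 34572)*9613 = 78017*9613 = 749977421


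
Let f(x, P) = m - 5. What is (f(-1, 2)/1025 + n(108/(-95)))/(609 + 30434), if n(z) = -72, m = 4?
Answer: -73801/31819075 ≈ -0.0023194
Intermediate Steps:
f(x, P) = -1 (f(x, P) = 4 - 5 = -1)
(f(-1, 2)/1025 + n(108/(-95)))/(609 + 30434) = (-1/1025 - 72)/(609 + 30434) = ((1/1025)*(-1) - 72)/31043 = (-1/1025 - 72)*(1/31043) = -73801/1025*1/31043 = -73801/31819075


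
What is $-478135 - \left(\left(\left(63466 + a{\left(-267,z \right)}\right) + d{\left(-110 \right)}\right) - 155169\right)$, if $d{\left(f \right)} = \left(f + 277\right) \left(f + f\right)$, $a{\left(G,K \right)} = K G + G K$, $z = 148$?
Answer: $-270660$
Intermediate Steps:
$a{\left(G,K \right)} = 2 G K$ ($a{\left(G,K \right)} = G K + G K = 2 G K$)
$d{\left(f \right)} = 2 f \left(277 + f\right)$ ($d{\left(f \right)} = \left(277 + f\right) 2 f = 2 f \left(277 + f\right)$)
$-478135 - \left(\left(\left(63466 + a{\left(-267,z \right)}\right) + d{\left(-110 \right)}\right) - 155169\right) = -478135 - \left(\left(\left(63466 + 2 \left(-267\right) 148\right) + 2 \left(-110\right) \left(277 - 110\right)\right) - 155169\right) = -478135 - \left(\left(\left(63466 - 79032\right) + 2 \left(-110\right) 167\right) - 155169\right) = -478135 - \left(\left(-15566 - 36740\right) - 155169\right) = -478135 - \left(-52306 - 155169\right) = -478135 - -207475 = -478135 + 207475 = -270660$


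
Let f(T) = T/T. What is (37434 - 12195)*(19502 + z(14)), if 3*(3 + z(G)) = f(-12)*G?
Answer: 492253043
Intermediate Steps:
f(T) = 1
z(G) = -3 + G/3 (z(G) = -3 + (1*G)/3 = -3 + G/3)
(37434 - 12195)*(19502 + z(14)) = (37434 - 12195)*(19502 + (-3 + (⅓)*14)) = 25239*(19502 + (-3 + 14/3)) = 25239*(19502 + 5/3) = 25239*(58511/3) = 492253043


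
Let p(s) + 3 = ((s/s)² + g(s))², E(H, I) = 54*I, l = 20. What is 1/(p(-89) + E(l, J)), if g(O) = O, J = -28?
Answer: 1/6229 ≈ 0.00016054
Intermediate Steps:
p(s) = -3 + (1 + s)² (p(s) = -3 + ((s/s)² + s)² = -3 + (1² + s)² = -3 + (1 + s)²)
1/(p(-89) + E(l, J)) = 1/((-3 + (1 - 89)²) + 54*(-28)) = 1/((-3 + (-88)²) - 1512) = 1/((-3 + 7744) - 1512) = 1/(7741 - 1512) = 1/6229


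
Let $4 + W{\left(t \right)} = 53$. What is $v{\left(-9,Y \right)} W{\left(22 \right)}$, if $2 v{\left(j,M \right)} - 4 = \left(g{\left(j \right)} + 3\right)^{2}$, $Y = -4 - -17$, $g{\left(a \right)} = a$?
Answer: $980$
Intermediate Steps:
$W{\left(t \right)} = 49$ ($W{\left(t \right)} = -4 + 53 = 49$)
$Y = 13$ ($Y = -4 + 17 = 13$)
$v{\left(j,M \right)} = 2 + \frac{\left(3 + j\right)^{2}}{2}$ ($v{\left(j,M \right)} = 2 + \frac{\left(j + 3\right)^{2}}{2} = 2 + \frac{\left(3 + j\right)^{2}}{2}$)
$v{\left(-9,Y \right)} W{\left(22 \right)} = \left(2 + \frac{\left(3 - 9\right)^{2}}{2}\right) 49 = \left(2 + \frac{\left(-6\right)^{2}}{2}\right) 49 = \left(2 + \frac{1}{2} \cdot 36\right) 49 = \left(2 + 18\right) 49 = 20 \cdot 49 = 980$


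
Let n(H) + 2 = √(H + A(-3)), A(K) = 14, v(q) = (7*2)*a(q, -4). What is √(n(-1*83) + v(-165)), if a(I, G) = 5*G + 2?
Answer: √(-254 + I*√69) ≈ 0.26057 + 15.94*I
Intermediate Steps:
a(I, G) = 2 + 5*G
v(q) = -252 (v(q) = (7*2)*(2 + 5*(-4)) = 14*(2 - 20) = 14*(-18) = -252)
n(H) = -2 + √(14 + H) (n(H) = -2 + √(H + 14) = -2 + √(14 + H))
√(n(-1*83) + v(-165)) = √((-2 + √(14 - 1*83)) - 252) = √((-2 + √(14 - 83)) - 252) = √((-2 + √(-69)) - 252) = √((-2 + I*√69) - 252) = √(-254 + I*√69)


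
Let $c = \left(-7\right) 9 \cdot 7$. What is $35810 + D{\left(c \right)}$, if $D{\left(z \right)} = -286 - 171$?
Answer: $35353$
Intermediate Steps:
$c = -441$ ($c = \left(-63\right) 7 = -441$)
$D{\left(z \right)} = -457$ ($D{\left(z \right)} = -286 - 171 = -457$)
$35810 + D{\left(c \right)} = 35810 - 457 = 35353$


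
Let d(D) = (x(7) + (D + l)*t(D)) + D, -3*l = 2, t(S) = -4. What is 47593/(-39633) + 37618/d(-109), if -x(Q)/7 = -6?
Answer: 4419676387/44190795 ≈ 100.01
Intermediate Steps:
x(Q) = 42 (x(Q) = -7*(-6) = 42)
l = -⅔ (l = -⅓*2 = -⅔ ≈ -0.66667)
d(D) = 134/3 - 3*D (d(D) = (42 + (D - ⅔)*(-4)) + D = (42 + (-⅔ + D)*(-4)) + D = (42 + (8/3 - 4*D)) + D = (134/3 - 4*D) + D = 134/3 - 3*D)
47593/(-39633) + 37618/d(-109) = 47593/(-39633) + 37618/(134/3 - 3*(-109)) = 47593*(-1/39633) + 37618/(134/3 + 327) = -47593/39633 + 37618/(1115/3) = -47593/39633 + 37618*(3/1115) = -47593/39633 + 112854/1115 = 4419676387/44190795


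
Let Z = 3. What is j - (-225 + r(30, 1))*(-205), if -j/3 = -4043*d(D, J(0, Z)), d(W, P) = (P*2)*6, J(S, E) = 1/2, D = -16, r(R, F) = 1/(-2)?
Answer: 53093/2 ≈ 26547.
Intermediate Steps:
r(R, F) = -1/2
J(S, E) = 1/2
d(W, P) = 12*P (d(W, P) = (2*P)*6 = 12*P)
j = 72774 (j = -(-12129)*12*(1/2) = -(-12129)*6 = -3*(-24258) = 72774)
j - (-225 + r(30, 1))*(-205) = 72774 - (-225 - 1/2)*(-205) = 72774 - (-451)*(-205)/2 = 72774 - 1*92455/2 = 72774 - 92455/2 = 53093/2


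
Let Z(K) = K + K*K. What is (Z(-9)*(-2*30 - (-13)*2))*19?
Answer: -46512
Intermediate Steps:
Z(K) = K + K²
(Z(-9)*(-2*30 - (-13)*2))*19 = ((-9*(1 - 9))*(-2*30 - (-13)*2))*19 = ((-9*(-8))*(-60 - 1*(-26)))*19 = (72*(-60 + 26))*19 = (72*(-34))*19 = -2448*19 = -46512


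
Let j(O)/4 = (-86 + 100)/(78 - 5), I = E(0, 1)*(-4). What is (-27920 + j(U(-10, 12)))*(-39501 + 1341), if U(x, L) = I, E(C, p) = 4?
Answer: 77774048640/73 ≈ 1.0654e+9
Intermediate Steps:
I = -16 (I = 4*(-4) = -16)
U(x, L) = -16
j(O) = 56/73 (j(O) = 4*((-86 + 100)/(78 - 5)) = 4*(14/73) = 56/73)
(-27920 + j(U(-10, 12)))*(-39501 + 1341) = (-27920 + 56/73)*(-39501 + 1341) = -2038104/73*(-38160) = 77774048640/73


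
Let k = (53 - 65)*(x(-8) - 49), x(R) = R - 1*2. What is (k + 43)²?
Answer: 564001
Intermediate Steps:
x(R) = -2 + R (x(R) = R - 2 = -2 + R)
k = 708 (k = (53 - 65)*((-2 - 8) - 49) = -12*(-10 - 49) = -12*(-59) = 708)
(k + 43)² = (708 + 43)² = 751² = 564001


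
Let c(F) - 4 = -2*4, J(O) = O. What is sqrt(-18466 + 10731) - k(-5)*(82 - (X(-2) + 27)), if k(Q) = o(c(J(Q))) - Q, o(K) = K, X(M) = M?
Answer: -57 + I*sqrt(7735) ≈ -57.0 + 87.949*I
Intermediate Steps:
c(F) = -4 (c(F) = 4 - 2*4 = 4 - 8 = -4)
k(Q) = -4 - Q
sqrt(-18466 + 10731) - k(-5)*(82 - (X(-2) + 27)) = sqrt(-18466 + 10731) - (-4 - 1*(-5))*(82 - (-2 + 27)) = sqrt(-7735) - (-4 + 5)*(82 - 1*25) = I*sqrt(7735) - (82 - 25) = I*sqrt(7735) - 57 = -57 + I*sqrt(7735)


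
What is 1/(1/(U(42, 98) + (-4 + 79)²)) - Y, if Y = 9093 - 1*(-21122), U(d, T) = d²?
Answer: -22826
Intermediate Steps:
Y = 30215 (Y = 9093 + 21122 = 30215)
1/(1/(U(42, 98) + (-4 + 79)²)) - Y = 1/(1/(42² + (-4 + 79)²)) - 1*30215 = 1/(1/(1764 + 75²)) - 30215 = 1/(1/(1764 + 5625)) - 30215 = 1/(1/7389) - 30215 = 7389 - 30215 = -22826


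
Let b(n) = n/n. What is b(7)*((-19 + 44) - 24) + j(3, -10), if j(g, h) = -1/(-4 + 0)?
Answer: 5/4 ≈ 1.2500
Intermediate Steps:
b(n) = 1
j(g, h) = ¼ (j(g, h) = -1/(-4) = -¼*(-1) = ¼)
b(7)*((-19 + 44) - 24) + j(3, -10) = 1*((-19 + 44) - 24) + ¼ = 1*(25 - 24) + ¼ = 1*1 + ¼ = 1 + ¼ = 5/4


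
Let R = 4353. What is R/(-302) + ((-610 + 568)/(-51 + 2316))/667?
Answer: -14517283/1007170 ≈ -14.414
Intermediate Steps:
R/(-302) + ((-610 + 568)/(-51 + 2316))/667 = 4353/(-302) + ((-610 + 568)/(-51 + 2316))/667 = 4353*(-1/302) - 42/2265*(1/667) = -4353/302 - 42*1/2265*(1/667) = -4353/302 - 14/755*1/667 = -4353/302 - 14/503585 = -14517283/1007170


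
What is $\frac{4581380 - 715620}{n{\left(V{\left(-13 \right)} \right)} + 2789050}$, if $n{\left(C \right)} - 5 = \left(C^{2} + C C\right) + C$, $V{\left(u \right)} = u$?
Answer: $\frac{193288}{139469} \approx 1.3859$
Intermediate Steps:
$n{\left(C \right)} = 5 + C + 2 C^{2}$ ($n{\left(C \right)} = 5 + \left(\left(C^{2} + C C\right) + C\right) = 5 + \left(\left(C^{2} + C^{2}\right) + C\right) = 5 + \left(2 C^{2} + C\right) = 5 + \left(C + 2 C^{2}\right) = 5 + C + 2 C^{2}$)
$\frac{4581380 - 715620}{n{\left(V{\left(-13 \right)} \right)} + 2789050} = \frac{4581380 - 715620}{\left(5 - 13 + 2 \left(-13\right)^{2}\right) + 2789050} = \frac{3865760}{\left(5 - 13 + 2 \cdot 169\right) + 2789050} = \frac{3865760}{\left(5 - 13 + 338\right) + 2789050} = \frac{3865760}{330 + 2789050} = \frac{3865760}{2789380} = 3865760 \cdot \frac{1}{2789380} = \frac{193288}{139469}$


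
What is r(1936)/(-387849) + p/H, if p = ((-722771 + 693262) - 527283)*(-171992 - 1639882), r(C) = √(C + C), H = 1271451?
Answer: 336278982736/423817 - 4*√2/35259 ≈ 7.9345e+5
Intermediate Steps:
r(C) = √2*√C (r(C) = √(2*C) = √2*√C)
p = 1008836948208 (p = (-29509 - 527283)*(-1811874) = -556792*(-1811874) = 1008836948208)
r(1936)/(-387849) + p/H = (√2*√1936)/(-387849) + 1008836948208/1271451 = (√2*44)*(-1/387849) + 1008836948208*(1/1271451) = (44*√2)*(-1/387849) + 336278982736/423817 = -4*√2/35259 + 336278982736/423817 = 336278982736/423817 - 4*√2/35259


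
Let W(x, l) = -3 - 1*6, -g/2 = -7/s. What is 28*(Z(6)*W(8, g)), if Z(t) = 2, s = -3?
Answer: -504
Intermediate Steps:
g = -14/3 (g = -(-14)/(-3) = -(-14)*(-1)/3 = -2*7/3 = -14/3 ≈ -4.6667)
W(x, l) = -9 (W(x, l) = -3 - 6 = -9)
28*(Z(6)*W(8, g)) = 28*(2*(-9)) = 28*(-18) = -504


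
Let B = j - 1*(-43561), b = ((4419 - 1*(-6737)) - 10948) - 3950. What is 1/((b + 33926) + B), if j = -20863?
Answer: 1/52882 ≈ 1.8910e-5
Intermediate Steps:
b = -3742 (b = ((4419 + 6737) - 10948) - 3950 = (11156 - 10948) - 3950 = 208 - 3950 = -3742)
B = 22698 (B = -20863 - 1*(-43561) = -20863 + 43561 = 22698)
1/((b + 33926) + B) = 1/((-3742 + 33926) + 22698) = 1/(30184 + 22698) = 1/52882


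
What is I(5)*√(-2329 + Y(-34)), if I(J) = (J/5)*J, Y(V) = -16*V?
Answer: 5*I*√1785 ≈ 211.25*I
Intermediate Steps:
I(J) = J²/5 (I(J) = (J*(⅕))*J = (J/5)*J = J²/5)
I(5)*√(-2329 + Y(-34)) = ((⅕)*5²)*√(-2329 - 16*(-34)) = ((⅕)*25)*√(-2329 + 544) = 5*√(-1785) = 5*(I*√1785) = 5*I*√1785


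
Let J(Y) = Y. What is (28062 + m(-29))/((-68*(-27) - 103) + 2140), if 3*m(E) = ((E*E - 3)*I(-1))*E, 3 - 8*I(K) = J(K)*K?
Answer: 156221/23238 ≈ 6.7227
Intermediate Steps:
I(K) = 3/8 - K**2/8 (I(K) = 3/8 - K*K/8 = 3/8 - K**2/8)
m(E) = E*(-3/4 + E**2/4)/3 (m(E) = (((E*E - 3)*(3/8 - 1/8*(-1)**2))*E)/3 = (((E**2 - 3)*(3/8 - 1/8*1))*E)/3 = (((-3 + E**2)*(3/8 - 1/8))*E)/3 = (((-3 + E**2)*(1/4))*E)/3 = ((-3/4 + E**2/4)*E)/3 = (E*(-3/4 + E**2/4))/3 = E*(-3/4 + E**2/4)/3)
(28062 + m(-29))/((-68*(-27) - 103) + 2140) = (28062 + (1/12)*(-29)*(-3 + (-29)**2))/((-68*(-27) - 103) + 2140) = (28062 + (1/12)*(-29)*(-3 + 841))/((1836 - 103) + 2140) = (28062 + (1/12)*(-29)*838)/(1733 + 2140) = (28062 - 12151/6)/3873 = (156221/6)*(1/3873) = 156221/23238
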